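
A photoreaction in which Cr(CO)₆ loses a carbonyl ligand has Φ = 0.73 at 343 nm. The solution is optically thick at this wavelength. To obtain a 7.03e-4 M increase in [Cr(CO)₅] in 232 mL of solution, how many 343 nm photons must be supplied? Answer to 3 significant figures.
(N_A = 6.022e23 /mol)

1.35e20 photons

Product: (7.03e-4 M)(0.232 L) = 1.631e-4 mol.
Photons that must be absorbed: 1.631e-4 / 0.73 = 2.234e-4 mol.
Photon count: 2.234e-4 × 6.022e23 = 1.35e20.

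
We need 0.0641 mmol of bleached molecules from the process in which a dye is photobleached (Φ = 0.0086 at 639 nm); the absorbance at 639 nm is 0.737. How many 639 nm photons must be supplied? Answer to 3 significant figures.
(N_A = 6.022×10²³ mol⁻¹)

5.50×10²¹ photons

Product: 0.0641 mmol = 6.41×10⁻⁵ mol.
Photons that must be absorbed: 6.41×10⁻⁵ / 0.0086 = 0.007453 mol.
Fraction absorbed: 1 − 10^(−0.737) = 0.8168.
Incident photons needed: 0.007453 / 0.8168 = 0.009125 mol.
Photon count: 0.009125 × 6.022×10²³ = 5.50×10²¹.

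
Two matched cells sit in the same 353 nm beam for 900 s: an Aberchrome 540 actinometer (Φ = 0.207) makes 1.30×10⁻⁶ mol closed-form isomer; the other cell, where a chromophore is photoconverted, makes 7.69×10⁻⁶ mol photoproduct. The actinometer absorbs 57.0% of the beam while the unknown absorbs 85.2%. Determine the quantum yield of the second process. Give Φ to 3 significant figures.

Photons absorbed by the actinometer: 1.30×10⁻⁶ / 0.207 = 6.280×10⁻⁶ mol.
Incident flux: 6.280×10⁻⁶ / 0.570 = 1.102×10⁻⁵ einstein.
Absorbed by unknown: 0.852 × 1.102×10⁻⁵ = 9.389×10⁻⁶ mol.
Φ(unknown) = 7.69×10⁻⁶ / 9.389×10⁻⁶ = 0.819.

Φ = 0.819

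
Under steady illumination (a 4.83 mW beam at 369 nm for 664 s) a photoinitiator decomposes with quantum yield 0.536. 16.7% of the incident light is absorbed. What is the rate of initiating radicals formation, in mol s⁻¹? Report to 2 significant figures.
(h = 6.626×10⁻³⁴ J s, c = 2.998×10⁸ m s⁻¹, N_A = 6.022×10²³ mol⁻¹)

1.3×10⁻⁹ mol s⁻¹

Photon energy at 369 nm: hc/λ = (6.626×10⁻³⁴)(2.998×10⁸)/(369×10⁻⁹) = 5.383×10⁻¹⁹ J.
Energy delivered: (4.83 mW)(664 s) = 3.207 J.
Photons incident: 3.207 / 5.383×10⁻¹⁹ = 5.958×10¹⁸, i.e. 5.958×10¹⁸/6.022×10²³ = 9.894×10⁻⁶ mol.
Photons absorbed: 0.167 × 9.894×10⁻⁶ = 1.652×10⁻⁶ mol.
Product formed: 0.536 × 1.652×10⁻⁶ = 8.855×10⁻⁷ mol.
Rate: 8.855×10⁻⁷ / 664 s = 1.3×10⁻⁹ mol s⁻¹.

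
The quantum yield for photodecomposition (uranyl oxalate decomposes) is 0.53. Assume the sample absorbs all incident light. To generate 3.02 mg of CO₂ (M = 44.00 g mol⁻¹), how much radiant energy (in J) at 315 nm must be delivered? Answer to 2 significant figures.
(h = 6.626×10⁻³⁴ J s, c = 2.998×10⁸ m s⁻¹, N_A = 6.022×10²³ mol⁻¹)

Product: 3.02 mg / 44.00 g mol⁻¹ = 6.864×10⁻⁵ mol.
Photons that must be absorbed: 6.864×10⁻⁵ / 0.53 = 1.295×10⁻⁴ mol.
Photon energy: hc/λ = 6.306×10⁻¹⁹ J; per mole, 3.797×10⁵ J mol⁻¹.
Energy required: 1.295×10⁻⁴ × 3.797×10⁵ = 49 J.

49 J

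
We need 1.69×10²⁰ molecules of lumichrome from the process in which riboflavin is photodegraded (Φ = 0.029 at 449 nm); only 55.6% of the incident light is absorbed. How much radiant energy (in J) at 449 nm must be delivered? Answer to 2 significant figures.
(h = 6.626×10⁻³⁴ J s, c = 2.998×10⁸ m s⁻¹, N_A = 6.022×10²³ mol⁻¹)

Product: 1.69×10²⁰ / 6.022×10²³ = 2.806×10⁻⁴ mol.
Photons that must be absorbed: 2.806×10⁻⁴ / 0.029 = 0.009676 mol.
Incident photons needed: 0.009676 / 0.556 = 0.01740 mol.
Photon energy: hc/λ = 4.424×10⁻¹⁹ J; per mole, 2.664×10⁵ J mol⁻¹.
Energy required: 0.01740 × 2.664×10⁵ = 4600 J.

4600 J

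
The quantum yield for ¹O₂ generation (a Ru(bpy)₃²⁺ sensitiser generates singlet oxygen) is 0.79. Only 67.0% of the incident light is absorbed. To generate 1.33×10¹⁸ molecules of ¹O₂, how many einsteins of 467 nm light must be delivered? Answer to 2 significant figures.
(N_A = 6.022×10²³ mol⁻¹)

Product: 1.33×10¹⁸ / 6.022×10²³ = 2.209×10⁻⁶ mol.
Photons that must be absorbed: 2.209×10⁻⁶ / 0.79 = 2.796×10⁻⁶ mol.
Incident photons needed: 2.796×10⁻⁶ / 0.670 = 4.173×10⁻⁶ mol.

4.2×10⁻⁶ einstein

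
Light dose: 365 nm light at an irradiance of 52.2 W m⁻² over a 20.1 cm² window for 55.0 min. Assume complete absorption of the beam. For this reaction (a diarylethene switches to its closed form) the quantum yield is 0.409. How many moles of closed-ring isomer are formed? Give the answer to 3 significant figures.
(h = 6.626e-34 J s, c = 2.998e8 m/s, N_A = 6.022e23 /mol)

Photon energy at 365 nm: hc/λ = (6.626e-34)(2.998e8)/(365e-9) = 5.442e-19 J.
Energy delivered: (52.2 W m⁻²)(20.1e-4 m²)(3300 s) = 346.2 J.
Photons incident: 346.2 / 5.442e-19 = 6.362e20, i.e. 6.362e20/6.022e23 = 0.001056 mol.
Product: Φ × n_abs = 0.409 × 0.001056 = 4.319e-4 mol.

4.32e-4 mol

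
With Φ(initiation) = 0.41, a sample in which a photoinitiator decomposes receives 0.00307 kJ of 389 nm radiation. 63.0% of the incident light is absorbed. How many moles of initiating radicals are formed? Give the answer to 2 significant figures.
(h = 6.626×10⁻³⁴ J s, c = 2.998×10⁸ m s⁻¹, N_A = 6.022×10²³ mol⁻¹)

2.6×10⁻⁶ mol

Photon energy at 389 nm: hc/λ = (6.626×10⁻³⁴)(2.998×10⁸)/(389×10⁻⁹) = 5.107×10⁻¹⁹ J.
Incident energy: 0.00307 kJ = 3.07 J.
Photons incident: 3.07 / 5.107×10⁻¹⁹ = 6.011×10¹⁸, i.e. 6.011×10¹⁸/6.022×10²³ = 9.982×10⁻⁶ mol.
Photons absorbed: 0.630 × 9.982×10⁻⁶ = 6.289×10⁻⁶ mol.
Product: Φ × n_abs = 0.41 × 6.289×10⁻⁶ = 2.578×10⁻⁶ mol.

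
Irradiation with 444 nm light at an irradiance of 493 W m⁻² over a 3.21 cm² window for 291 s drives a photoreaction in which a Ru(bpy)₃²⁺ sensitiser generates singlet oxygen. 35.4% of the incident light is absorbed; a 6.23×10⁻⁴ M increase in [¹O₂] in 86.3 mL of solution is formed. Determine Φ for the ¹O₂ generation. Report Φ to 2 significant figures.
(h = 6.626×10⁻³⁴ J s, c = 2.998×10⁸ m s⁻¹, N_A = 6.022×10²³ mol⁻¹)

Product: (6.23×10⁻⁴ M)(0.0863 L) = 5.376×10⁻⁵ mol.
Photon energy at 444 nm: hc/λ = (6.626×10⁻³⁴)(2.998×10⁸)/(444×10⁻⁹) = 4.474×10⁻¹⁹ J.
Energy delivered: (493 W m⁻²)(3.21×10⁻⁴ m²)(291 s) = 46.05 J.
Photons incident: 46.05 / 4.474×10⁻¹⁹ = 1.029×10²⁰, i.e. 1.029×10²⁰/6.022×10²³ = 1.709×10⁻⁴ mol.
Photons absorbed: 0.354 × 1.709×10⁻⁴ = 6.050×10⁻⁵ mol.
Φ = 5.376×10⁻⁵ mol / 6.050×10⁻⁵ mol photons = 0.89.

Φ = 0.89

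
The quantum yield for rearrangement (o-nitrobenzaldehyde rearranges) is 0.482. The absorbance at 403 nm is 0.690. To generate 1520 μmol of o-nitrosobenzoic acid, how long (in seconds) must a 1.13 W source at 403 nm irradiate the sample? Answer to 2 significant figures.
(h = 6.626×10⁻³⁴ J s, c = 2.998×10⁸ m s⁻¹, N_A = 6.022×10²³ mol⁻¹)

t ≈ 1000 s

Product: 1520 μmol = 0.00152 mol.
Photons that must be absorbed: 0.00152 / 0.482 = 0.003154 mol.
Fraction absorbed: 1 − 10^(−0.690) = 0.7958.
Incident photons needed: 0.003154 / 0.7958 = 0.003963 mol.
Photon energy: hc/λ = 4.929×10⁻¹⁹ J; per mole, 2.968×10⁵ J mol⁻¹.
Energy required: 0.003963 × 2.968×10⁵ = 1176 J.
Time: 1176 J / 1.13 W = 1000 s.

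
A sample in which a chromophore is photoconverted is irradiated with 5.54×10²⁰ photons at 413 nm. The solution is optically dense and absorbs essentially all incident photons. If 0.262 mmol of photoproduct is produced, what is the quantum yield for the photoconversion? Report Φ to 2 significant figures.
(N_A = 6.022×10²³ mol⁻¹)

Product: 0.262 mmol = 2.62×10⁻⁴ mol.
Moles of photons: 5.54×10²⁰ / 6.022×10²³ = 9.200×10⁻⁴ mol.
Φ = 2.62×10⁻⁴ mol / 9.200×10⁻⁴ mol photons = 0.28.

Φ = 0.28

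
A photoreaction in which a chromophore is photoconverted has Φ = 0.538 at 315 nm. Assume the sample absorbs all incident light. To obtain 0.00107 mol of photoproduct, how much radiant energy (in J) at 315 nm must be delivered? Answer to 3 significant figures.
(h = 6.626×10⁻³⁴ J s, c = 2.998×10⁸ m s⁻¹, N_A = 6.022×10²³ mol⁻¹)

Photons that must be absorbed: 0.00107 / 0.538 = 0.001989 mol.
Photon energy: hc/λ = 6.306×10⁻¹⁹ J; per mole, 3.797×10⁵ J mol⁻¹.
Energy required: 0.001989 × 3.797×10⁵ = 755 J.

755 J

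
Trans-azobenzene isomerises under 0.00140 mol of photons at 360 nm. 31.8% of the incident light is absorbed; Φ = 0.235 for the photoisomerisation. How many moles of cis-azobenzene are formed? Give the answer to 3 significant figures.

Photons absorbed: 0.318 × 0.00140 = 4.452×10⁻⁴ mol.
Product: Φ × n_abs = 0.235 × 4.452×10⁻⁴ = 1.046×10⁻⁴ mol.

1.05×10⁻⁴ mol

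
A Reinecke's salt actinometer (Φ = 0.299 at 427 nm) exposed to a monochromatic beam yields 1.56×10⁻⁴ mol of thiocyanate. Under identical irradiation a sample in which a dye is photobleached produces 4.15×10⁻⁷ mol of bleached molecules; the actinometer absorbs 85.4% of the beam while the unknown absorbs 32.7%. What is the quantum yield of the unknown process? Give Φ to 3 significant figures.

Φ = 0.00208

Photons absorbed by the actinometer: 1.56×10⁻⁴ / 0.299 = 5.217×10⁻⁴ mol.
Incident flux: 5.217×10⁻⁴ / 0.854 = 6.109×10⁻⁴ einstein.
Absorbed by unknown: 0.327 × 6.109×10⁻⁴ = 1.998×10⁻⁴ mol.
Φ(unknown) = 4.15×10⁻⁷ / 1.998×10⁻⁴ = 0.00208.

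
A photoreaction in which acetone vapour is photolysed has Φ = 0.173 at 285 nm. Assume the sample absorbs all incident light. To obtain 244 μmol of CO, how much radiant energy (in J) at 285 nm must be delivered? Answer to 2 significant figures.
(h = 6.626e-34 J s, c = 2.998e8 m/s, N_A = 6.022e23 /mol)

590 J

Product: 244 μmol = 2.44e-4 mol.
Photons that must be absorbed: 2.44e-4 / 0.173 = 0.001410 mol.
Photon energy: hc/λ = 6.970e-19 J; per mole, 4.197e5 J mol⁻¹.
Energy required: 0.001410 × 4.197e5 = 590 J.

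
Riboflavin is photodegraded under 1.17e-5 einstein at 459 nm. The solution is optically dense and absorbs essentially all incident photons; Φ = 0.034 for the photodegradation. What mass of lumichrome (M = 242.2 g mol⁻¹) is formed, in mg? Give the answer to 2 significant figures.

Product: Φ × n_abs = 0.034 × 1.17e-5 = 3.978e-7 mol.
Mass: 3.978e-7 × 242.2 = 9.635e-5 g = 0.096 mg.

0.096 mg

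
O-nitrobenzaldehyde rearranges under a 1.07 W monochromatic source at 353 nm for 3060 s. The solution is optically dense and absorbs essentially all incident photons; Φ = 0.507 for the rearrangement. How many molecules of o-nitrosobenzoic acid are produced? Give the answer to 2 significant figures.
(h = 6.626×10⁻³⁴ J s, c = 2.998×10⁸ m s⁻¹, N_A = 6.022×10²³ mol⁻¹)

Photon energy at 353 nm: hc/λ = (6.626×10⁻³⁴)(2.998×10⁸)/(353×10⁻⁹) = 5.627×10⁻¹⁹ J.
Energy delivered: (1.07 W)(3060 s) = 3274 J.
Photons incident: 3274 / 5.627×10⁻¹⁹ = 5.818×10²¹, i.e. 5.818×10²¹/6.022×10²³ = 0.009661 mol.
Product: Φ × n_abs = 0.507 × 0.009661 = 0.004898 mol.
As a count: 0.004898 × 6.022×10²³ = 2.9×10²¹.

2.9×10²¹ molecules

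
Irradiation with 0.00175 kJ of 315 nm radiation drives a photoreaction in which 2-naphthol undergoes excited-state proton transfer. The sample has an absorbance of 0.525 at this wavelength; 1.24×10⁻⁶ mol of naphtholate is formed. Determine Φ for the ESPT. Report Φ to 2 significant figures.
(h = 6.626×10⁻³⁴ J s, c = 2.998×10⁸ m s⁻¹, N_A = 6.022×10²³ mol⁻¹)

Photon energy at 315 nm: hc/λ = (6.626×10⁻³⁴)(2.998×10⁸)/(315×10⁻⁹) = 6.306×10⁻¹⁹ J.
Incident energy: 0.00175 kJ = 1.75 J.
Photons incident: 1.75 / 6.306×10⁻¹⁹ = 2.775×10¹⁸, i.e. 2.775×10¹⁸/6.022×10²³ = 4.608×10⁻⁶ mol.
Fraction absorbed: 1 − 10^(−0.525) = 0.7015.
Photons absorbed: 0.7015 × 4.608×10⁻⁶ = 3.233×10⁻⁶ mol.
Φ = 1.24×10⁻⁶ mol / 3.233×10⁻⁶ mol photons = 0.38.

Φ = 0.38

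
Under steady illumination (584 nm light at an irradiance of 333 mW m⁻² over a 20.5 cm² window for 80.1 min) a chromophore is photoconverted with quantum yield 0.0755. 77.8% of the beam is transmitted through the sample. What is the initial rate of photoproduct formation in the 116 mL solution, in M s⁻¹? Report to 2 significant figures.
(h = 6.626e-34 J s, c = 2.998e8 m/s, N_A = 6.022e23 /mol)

4.8e-10 M s⁻¹

Photon energy at 584 nm: hc/λ = (6.626e-34)(2.998e8)/(584e-9) = 3.401e-19 J.
Energy delivered: (333 mW m⁻²)(20.5e-4 m²)(4806 s) = 3.281 J.
Photons incident: 3.281 / 3.401e-19 = 9.647e18, i.e. 9.647e18/6.022e23 = 1.602e-5 mol.
Fraction absorbed: 1 − 77.8/100 = 0.2220.
Photons absorbed: 0.2220 × 1.602e-5 = 3.556e-6 mol.
Product formed: 0.0755 × 3.556e-6 = 2.685e-7 mol.
Rate: 2.685e-7 mol / (4806 s × 0.116 L) = 4.8e-10 M s⁻¹.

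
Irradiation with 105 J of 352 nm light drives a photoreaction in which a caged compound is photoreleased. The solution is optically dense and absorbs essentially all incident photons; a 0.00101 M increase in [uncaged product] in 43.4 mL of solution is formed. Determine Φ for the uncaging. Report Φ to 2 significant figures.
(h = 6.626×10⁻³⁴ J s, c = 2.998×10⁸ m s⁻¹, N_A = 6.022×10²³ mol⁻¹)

Product: (0.00101 M)(0.0434 L) = 4.383×10⁻⁵ mol.
Photon energy at 352 nm: hc/λ = (6.626×10⁻³⁴)(2.998×10⁸)/(352×10⁻⁹) = 5.643×10⁻¹⁹ J.
Photons incident: 105 / 5.643×10⁻¹⁹ = 1.861×10²⁰, i.e. 1.861×10²⁰/6.022×10²³ = 3.090×10⁻⁴ mol.
Φ = 4.383×10⁻⁵ mol / 3.090×10⁻⁴ mol photons = 0.14.

Φ = 0.14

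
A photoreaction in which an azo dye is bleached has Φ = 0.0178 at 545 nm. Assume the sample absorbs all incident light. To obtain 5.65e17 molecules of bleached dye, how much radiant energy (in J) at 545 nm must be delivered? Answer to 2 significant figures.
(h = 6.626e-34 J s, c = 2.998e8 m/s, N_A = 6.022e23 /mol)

12 J

Product: 5.65e17 / 6.022e23 = 9.382e-7 mol.
Photons that must be absorbed: 9.382e-7 / 0.0178 = 5.271e-5 mol.
Photon energy: hc/λ = 3.645e-19 J; per mole, 2.195e5 J mol⁻¹.
Energy required: 5.271e-5 × 2.195e5 = 12 J.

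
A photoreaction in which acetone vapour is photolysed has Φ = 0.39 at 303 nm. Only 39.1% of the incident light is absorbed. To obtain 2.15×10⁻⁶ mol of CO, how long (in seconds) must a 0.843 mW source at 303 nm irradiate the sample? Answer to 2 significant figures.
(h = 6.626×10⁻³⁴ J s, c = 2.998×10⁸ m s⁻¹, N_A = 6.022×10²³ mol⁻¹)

t ≈ 6600 s

Photons that must be absorbed: 2.15×10⁻⁶ / 0.39 = 5.513×10⁻⁶ mol.
Incident photons needed: 5.513×10⁻⁶ / 0.391 = 1.410×10⁻⁵ mol.
Photon energy: hc/λ = 6.556×10⁻¹⁹ J; per mole, 3.948×10⁵ J mol⁻¹.
Energy required: 1.410×10⁻⁵ × 3.948×10⁵ = 5.567 J.
Time: 5.567 J / 0.000843 W = 6600 s.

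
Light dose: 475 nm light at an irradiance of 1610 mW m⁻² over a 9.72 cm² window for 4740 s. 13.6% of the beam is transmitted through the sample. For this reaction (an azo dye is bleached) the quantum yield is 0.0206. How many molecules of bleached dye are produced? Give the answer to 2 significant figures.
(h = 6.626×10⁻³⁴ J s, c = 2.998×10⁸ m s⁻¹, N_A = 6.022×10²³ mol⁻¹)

Photon energy at 475 nm: hc/λ = (6.626×10⁻³⁴)(2.998×10⁸)/(475×10⁻⁹) = 4.182×10⁻¹⁹ J.
Energy delivered: (1610 mW m⁻²)(9.72×10⁻⁴ m²)(4740 s) = 7.418 J.
Photons incident: 7.418 / 4.182×10⁻¹⁹ = 1.774×10¹⁹, i.e. 1.774×10¹⁹/6.022×10²³ = 2.946×10⁻⁵ mol.
Fraction absorbed: 1 − 13.6/100 = 0.8640.
Photons absorbed: 0.8640 × 2.946×10⁻⁵ = 2.545×10⁻⁵ mol.
Product: Φ × n_abs = 0.0206 × 2.545×10⁻⁵ = 5.243×10⁻⁷ mol.
As a count: 5.243×10⁻⁷ × 6.022×10²³ = 3.2×10¹⁷.

3.2×10¹⁷ molecules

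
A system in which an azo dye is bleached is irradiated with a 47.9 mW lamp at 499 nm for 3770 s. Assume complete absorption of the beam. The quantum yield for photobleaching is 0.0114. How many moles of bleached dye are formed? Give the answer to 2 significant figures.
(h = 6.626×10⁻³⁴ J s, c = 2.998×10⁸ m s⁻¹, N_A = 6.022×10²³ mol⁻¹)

Photon energy at 499 nm: hc/λ = (6.626×10⁻³⁴)(2.998×10⁸)/(499×10⁻⁹) = 3.981×10⁻¹⁹ J.
Energy delivered: (47.9 mW)(3770 s) = 180.6 J.
Photons incident: 180.6 / 3.981×10⁻¹⁹ = 4.537×10²⁰, i.e. 4.537×10²⁰/6.022×10²³ = 7.534×10⁻⁴ mol.
Product: Φ × n_abs = 0.0114 × 7.534×10⁻⁴ = 8.589×10⁻⁶ mol.

8.6×10⁻⁶ mol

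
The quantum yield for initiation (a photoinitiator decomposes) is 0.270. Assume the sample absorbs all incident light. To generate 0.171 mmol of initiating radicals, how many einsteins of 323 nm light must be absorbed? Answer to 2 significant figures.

6.3×10⁻⁴ einstein

Product: 0.171 mmol = 1.71×10⁻⁴ mol.
Photons that must be absorbed: 1.71×10⁻⁴ / 0.270 = 6.333×10⁻⁴ mol.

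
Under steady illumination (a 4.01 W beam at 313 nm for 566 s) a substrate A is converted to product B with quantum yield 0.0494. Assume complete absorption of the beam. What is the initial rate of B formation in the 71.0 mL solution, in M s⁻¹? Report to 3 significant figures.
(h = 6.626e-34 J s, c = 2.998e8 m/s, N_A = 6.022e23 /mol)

Photon energy at 313 nm: hc/λ = (6.626e-34)(2.998e8)/(313e-9) = 6.347e-19 J.
Energy delivered: (4.01 W)(566 s) = 2270 J.
Photons incident: 2270 / 6.347e-19 = 3.576e21, i.e. 3.576e21/6.022e23 = 0.005938 mol.
Product formed: 0.0494 × 0.005938 = 2.933e-4 mol.
Rate: 2.933e-4 mol / (566 s × 0.071 L) = 7.30e-6 M s⁻¹.

7.30e-6 M s⁻¹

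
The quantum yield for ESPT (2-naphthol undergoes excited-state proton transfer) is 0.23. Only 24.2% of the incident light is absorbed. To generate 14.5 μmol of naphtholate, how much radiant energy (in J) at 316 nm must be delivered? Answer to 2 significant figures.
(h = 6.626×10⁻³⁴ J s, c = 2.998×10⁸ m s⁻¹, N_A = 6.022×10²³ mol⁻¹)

99 J

Product: 14.5 μmol = 1.45×10⁻⁵ mol.
Photons that must be absorbed: 1.45×10⁻⁵ / 0.23 = 6.304×10⁻⁵ mol.
Incident photons needed: 6.304×10⁻⁵ / 0.242 = 2.605×10⁻⁴ mol.
Photon energy: hc/λ = 6.286×10⁻¹⁹ J; per mole, 3.785×10⁵ J mol⁻¹.
Energy required: 2.605×10⁻⁴ × 3.785×10⁵ = 99 J.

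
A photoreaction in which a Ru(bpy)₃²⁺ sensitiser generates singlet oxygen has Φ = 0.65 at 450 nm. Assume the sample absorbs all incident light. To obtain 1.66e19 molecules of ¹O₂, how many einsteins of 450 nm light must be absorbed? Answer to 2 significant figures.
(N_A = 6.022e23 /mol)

Product: 1.66e19 / 6.022e23 = 2.757e-5 mol.
Photons that must be absorbed: 2.757e-5 / 0.65 = 4.242e-5 mol.

4.2e-5 einstein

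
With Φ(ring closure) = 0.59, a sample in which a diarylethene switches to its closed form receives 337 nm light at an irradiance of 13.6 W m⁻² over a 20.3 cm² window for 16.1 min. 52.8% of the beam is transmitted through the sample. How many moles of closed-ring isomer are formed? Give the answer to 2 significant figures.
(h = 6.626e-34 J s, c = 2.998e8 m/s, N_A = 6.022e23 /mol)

2.1e-5 mol

Photon energy at 337 nm: hc/λ = (6.626e-34)(2.998e8)/(337e-9) = 5.895e-19 J.
Energy delivered: (13.6 W m⁻²)(20.3e-4 m²)(966 s) = 26.67 J.
Photons incident: 26.67 / 5.895e-19 = 4.524e19, i.e. 4.524e19/6.022e23 = 7.512e-5 mol.
Fraction absorbed: 1 − 52.8/100 = 0.4720.
Photons absorbed: 0.4720 × 7.512e-5 = 3.546e-5 mol.
Product: Φ × n_abs = 0.59 × 3.546e-5 = 2.092e-5 mol.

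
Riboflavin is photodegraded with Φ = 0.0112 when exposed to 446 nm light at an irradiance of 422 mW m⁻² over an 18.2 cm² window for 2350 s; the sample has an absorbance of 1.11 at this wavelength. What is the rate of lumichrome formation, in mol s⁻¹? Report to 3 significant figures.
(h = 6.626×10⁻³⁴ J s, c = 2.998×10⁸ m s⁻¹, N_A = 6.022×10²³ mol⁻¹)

2.96×10⁻¹¹ mol s⁻¹

Photon energy at 446 nm: hc/λ = (6.626×10⁻³⁴)(2.998×10⁸)/(446×10⁻⁹) = 4.454×10⁻¹⁹ J.
Energy delivered: (422 mW m⁻²)(18.2×10⁻⁴ m²)(2350 s) = 1.805 J.
Photons incident: 1.805 / 4.454×10⁻¹⁹ = 4.053×10¹⁸, i.e. 4.053×10¹⁸/6.022×10²³ = 6.730×10⁻⁶ mol.
Fraction absorbed: 1 − 10^(−1.11) = 0.9224.
Photons absorbed: 0.9224 × 6.730×10⁻⁶ = 6.208×10⁻⁶ mol.
Product formed: 0.0112 × 6.208×10⁻⁶ = 6.953×10⁻⁸ mol.
Rate: 6.953×10⁻⁸ / 2350 s = 2.96×10⁻¹¹ mol s⁻¹.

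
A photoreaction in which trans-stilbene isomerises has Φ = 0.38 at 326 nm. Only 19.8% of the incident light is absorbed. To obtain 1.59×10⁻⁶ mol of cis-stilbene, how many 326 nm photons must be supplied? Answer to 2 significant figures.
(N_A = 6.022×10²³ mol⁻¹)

1.3×10¹⁹ photons

Photons that must be absorbed: 1.59×10⁻⁶ / 0.38 = 4.184×10⁻⁶ mol.
Incident photons needed: 4.184×10⁻⁶ / 0.198 = 2.113×10⁻⁵ mol.
Photon count: 2.113×10⁻⁵ × 6.022×10²³ = 1.3×10¹⁹.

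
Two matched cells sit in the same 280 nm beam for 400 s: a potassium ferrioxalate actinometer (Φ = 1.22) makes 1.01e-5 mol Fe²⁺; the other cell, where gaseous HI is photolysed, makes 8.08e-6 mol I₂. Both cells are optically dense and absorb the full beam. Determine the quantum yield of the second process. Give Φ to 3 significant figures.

Φ = 0.976

Photons absorbed by the actinometer: 1.01e-5 / 1.22 = 8.279e-6 mol.
Φ(unknown) = 8.08e-6 / 8.279e-6 = 0.976.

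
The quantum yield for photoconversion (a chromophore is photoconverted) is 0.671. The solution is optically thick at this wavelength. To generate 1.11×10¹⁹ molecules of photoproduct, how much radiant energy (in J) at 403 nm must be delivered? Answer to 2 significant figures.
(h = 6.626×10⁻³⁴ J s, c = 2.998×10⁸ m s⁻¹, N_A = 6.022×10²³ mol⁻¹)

8.2 J

Product: 1.11×10¹⁹ / 6.022×10²³ = 1.843×10⁻⁵ mol.
Photons that must be absorbed: 1.843×10⁻⁵ / 0.671 = 2.747×10⁻⁵ mol.
Photon energy: hc/λ = 4.929×10⁻¹⁹ J; per mole, 2.968×10⁵ J mol⁻¹.
Energy required: 2.747×10⁻⁵ × 2.968×10⁵ = 8.2 J.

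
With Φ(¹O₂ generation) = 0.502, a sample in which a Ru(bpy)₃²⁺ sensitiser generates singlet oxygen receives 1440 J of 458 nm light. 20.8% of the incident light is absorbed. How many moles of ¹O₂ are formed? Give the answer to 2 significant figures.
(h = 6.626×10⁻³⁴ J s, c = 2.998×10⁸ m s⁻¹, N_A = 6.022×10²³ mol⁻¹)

Photon energy at 458 nm: hc/λ = (6.626×10⁻³⁴)(2.998×10⁸)/(458×10⁻⁹) = 4.337×10⁻¹⁹ J.
Photons incident: 1440 / 4.337×10⁻¹⁹ = 3.320×10²¹, i.e. 3.320×10²¹/6.022×10²³ = 0.005513 mol.
Photons absorbed: 0.208 × 0.005513 = 0.001147 mol.
Product: Φ × n_abs = 0.502 × 0.001147 = 5.758×10⁻⁴ mol.

5.8×10⁻⁴ mol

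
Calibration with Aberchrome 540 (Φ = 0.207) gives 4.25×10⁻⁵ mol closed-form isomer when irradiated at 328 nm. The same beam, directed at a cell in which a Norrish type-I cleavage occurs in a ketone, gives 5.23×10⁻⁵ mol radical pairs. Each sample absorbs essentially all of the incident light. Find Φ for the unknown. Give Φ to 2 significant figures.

Φ = 0.25

Photons absorbed by the actinometer: 4.25×10⁻⁵ / 0.207 = 2.053×10⁻⁴ mol.
Φ(unknown) = 5.23×10⁻⁵ / 2.053×10⁻⁴ = 0.25.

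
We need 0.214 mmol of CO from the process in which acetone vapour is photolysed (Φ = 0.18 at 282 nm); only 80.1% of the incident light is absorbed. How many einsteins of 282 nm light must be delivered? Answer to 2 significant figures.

Product: 0.214 mmol = 2.14×10⁻⁴ mol.
Photons that must be absorbed: 2.14×10⁻⁴ / 0.18 = 0.001189 mol.
Incident photons needed: 0.001189 / 0.801 = 0.001484 mol.

0.0015 einstein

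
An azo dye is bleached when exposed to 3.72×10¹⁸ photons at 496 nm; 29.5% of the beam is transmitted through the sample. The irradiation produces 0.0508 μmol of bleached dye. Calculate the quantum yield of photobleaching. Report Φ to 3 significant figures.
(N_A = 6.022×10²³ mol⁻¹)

Φ = 0.0117

Product: 0.0508 μmol = 5.08×10⁻⁸ mol.
Moles of photons: 3.72×10¹⁸ / 6.022×10²³ = 6.177×10⁻⁶ mol.
Fraction absorbed: 1 − 29.5/100 = 0.7050.
Photons absorbed: 0.7050 × 6.177×10⁻⁶ = 4.355×10⁻⁶ mol.
Φ = 5.08×10⁻⁸ mol / 4.355×10⁻⁶ mol photons = 0.0117.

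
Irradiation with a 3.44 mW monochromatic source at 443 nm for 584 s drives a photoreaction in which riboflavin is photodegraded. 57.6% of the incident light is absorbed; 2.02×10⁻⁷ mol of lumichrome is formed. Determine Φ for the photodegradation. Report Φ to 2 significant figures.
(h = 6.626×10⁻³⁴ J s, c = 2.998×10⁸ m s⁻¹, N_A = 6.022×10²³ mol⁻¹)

Φ = 0.047

Photon energy at 443 nm: hc/λ = (6.626×10⁻³⁴)(2.998×10⁸)/(443×10⁻⁹) = 4.484×10⁻¹⁹ J.
Energy delivered: (3.44 mW)(584 s) = 2.009 J.
Photons incident: 2.009 / 4.484×10⁻¹⁹ = 4.480×10¹⁸, i.e. 4.480×10¹⁸/6.022×10²³ = 7.439×10⁻⁶ mol.
Photons absorbed: 0.576 × 7.439×10⁻⁶ = 4.285×10⁻⁶ mol.
Φ = 2.02×10⁻⁷ mol / 4.285×10⁻⁶ mol photons = 0.047.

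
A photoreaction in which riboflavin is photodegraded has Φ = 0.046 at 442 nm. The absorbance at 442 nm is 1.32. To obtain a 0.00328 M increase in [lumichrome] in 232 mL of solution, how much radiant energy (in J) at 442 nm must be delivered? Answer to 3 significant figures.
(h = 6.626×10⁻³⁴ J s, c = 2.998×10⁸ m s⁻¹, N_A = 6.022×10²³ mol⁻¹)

Product: (0.00328 M)(0.232 L) = 7.610×10⁻⁴ mol.
Photons that must be absorbed: 7.610×10⁻⁴ / 0.046 = 0.01654 mol.
Fraction absorbed: 1 − 10^(−1.32) = 0.9521.
Incident photons needed: 0.01654 / 0.9521 = 0.01737 mol.
Photon energy: hc/λ = 4.494×10⁻¹⁹ J; per mole, 2.706×10⁵ J mol⁻¹.
Energy required: 0.01737 × 2.706×10⁵ = 4700 J.

4700 J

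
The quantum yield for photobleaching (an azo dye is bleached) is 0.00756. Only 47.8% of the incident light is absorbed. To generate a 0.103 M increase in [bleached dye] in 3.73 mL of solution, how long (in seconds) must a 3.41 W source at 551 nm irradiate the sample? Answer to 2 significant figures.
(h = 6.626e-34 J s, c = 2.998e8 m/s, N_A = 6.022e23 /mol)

t ≈ 6800 s

Product: (0.103 M)(0.00373 L) = 3.842e-4 mol.
Photons that must be absorbed: 3.842e-4 / 0.00756 = 0.05082 mol.
Incident photons needed: 0.05082 / 0.478 = 0.1063 mol.
Photon energy: hc/λ = 3.605e-19 J; per mole, 2.171e5 J mol⁻¹.
Energy required: 0.1063 × 2.171e5 = 2.308e4 J.
Time: 2.308e4 J / 3.41 W = 6800 s.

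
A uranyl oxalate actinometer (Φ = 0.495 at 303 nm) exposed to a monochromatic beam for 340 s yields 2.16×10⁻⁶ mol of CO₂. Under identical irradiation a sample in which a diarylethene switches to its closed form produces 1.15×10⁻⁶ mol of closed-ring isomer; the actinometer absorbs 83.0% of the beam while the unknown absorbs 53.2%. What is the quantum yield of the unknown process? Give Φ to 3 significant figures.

Photons absorbed by the actinometer: 2.16×10⁻⁶ / 0.495 = 4.364×10⁻⁶ mol.
Incident flux: 4.364×10⁻⁶ / 0.830 = 5.258×10⁻⁶ einstein.
Absorbed by unknown: 0.532 × 5.258×10⁻⁶ = 2.797×10⁻⁶ mol.
Φ(unknown) = 1.15×10⁻⁶ / 2.797×10⁻⁶ = 0.411.

Φ = 0.411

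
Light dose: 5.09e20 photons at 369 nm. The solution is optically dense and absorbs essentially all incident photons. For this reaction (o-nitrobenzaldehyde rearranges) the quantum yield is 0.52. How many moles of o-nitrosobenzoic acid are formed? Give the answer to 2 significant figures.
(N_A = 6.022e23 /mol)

Moles of photons: 5.09e20 / 6.022e23 = 8.452e-4 mol.
Product: Φ × n_abs = 0.52 × 8.452e-4 = 4.395e-4 mol.

4.4e-4 mol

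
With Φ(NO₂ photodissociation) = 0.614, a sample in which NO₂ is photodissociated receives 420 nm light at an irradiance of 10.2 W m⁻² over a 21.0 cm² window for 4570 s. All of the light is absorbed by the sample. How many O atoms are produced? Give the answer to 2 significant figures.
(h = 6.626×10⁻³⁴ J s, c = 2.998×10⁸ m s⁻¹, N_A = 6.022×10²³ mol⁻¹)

Photon energy at 420 nm: hc/λ = (6.626×10⁻³⁴)(2.998×10⁸)/(420×10⁻⁹) = 4.730×10⁻¹⁹ J.
Energy delivered: (10.2 W m⁻²)(21.0×10⁻⁴ m²)(4570 s) = 97.89 J.
Photons incident: 97.89 / 4.730×10⁻¹⁹ = 2.070×10²⁰, i.e. 2.070×10²⁰/6.022×10²³ = 3.437×10⁻⁴ mol.
Product: Φ × n_abs = 0.614 × 3.437×10⁻⁴ = 2.110×10⁻⁴ mol.
As a count: 2.110×10⁻⁴ × 6.022×10²³ = 1.3×10²⁰.

1.3×10²⁰ atoms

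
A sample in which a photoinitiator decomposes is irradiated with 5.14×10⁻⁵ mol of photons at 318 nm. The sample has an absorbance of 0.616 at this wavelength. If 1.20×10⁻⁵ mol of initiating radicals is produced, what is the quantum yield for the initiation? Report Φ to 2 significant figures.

Φ = 0.31

Fraction absorbed: 1 − 10^(−0.616) = 0.7579.
Photons absorbed: 0.7579 × 5.14×10⁻⁵ = 3.896×10⁻⁵ mol.
Φ = 1.20×10⁻⁵ mol / 3.896×10⁻⁵ mol photons = 0.31.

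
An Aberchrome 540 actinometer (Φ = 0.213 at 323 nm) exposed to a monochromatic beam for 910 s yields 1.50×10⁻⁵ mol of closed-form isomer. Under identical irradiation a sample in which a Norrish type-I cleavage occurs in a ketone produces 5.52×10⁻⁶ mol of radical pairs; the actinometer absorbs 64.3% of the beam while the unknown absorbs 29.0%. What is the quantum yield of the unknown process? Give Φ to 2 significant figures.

Φ = 0.17

Photons absorbed by the actinometer: 1.50×10⁻⁵ / 0.213 = 7.042×10⁻⁵ mol.
Incident flux: 7.042×10⁻⁵ / 0.643 = 1.095×10⁻⁴ einstein.
Absorbed by unknown: 0.290 × 1.095×10⁻⁴ = 3.176×10⁻⁵ mol.
Φ(unknown) = 5.52×10⁻⁶ / 3.176×10⁻⁵ = 0.17.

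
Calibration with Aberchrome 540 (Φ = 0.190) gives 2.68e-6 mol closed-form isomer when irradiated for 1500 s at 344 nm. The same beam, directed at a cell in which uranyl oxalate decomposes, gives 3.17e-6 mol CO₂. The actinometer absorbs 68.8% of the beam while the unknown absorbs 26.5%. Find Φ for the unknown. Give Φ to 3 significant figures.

Φ = 0.583

Photons absorbed by the actinometer: 2.68e-6 / 0.190 = 1.411e-5 mol.
Incident flux: 1.411e-5 / 0.688 = 2.051e-5 einstein.
Absorbed by unknown: 0.265 × 2.051e-5 = 5.435e-6 mol.
Φ(unknown) = 3.17e-6 / 5.435e-6 = 0.583.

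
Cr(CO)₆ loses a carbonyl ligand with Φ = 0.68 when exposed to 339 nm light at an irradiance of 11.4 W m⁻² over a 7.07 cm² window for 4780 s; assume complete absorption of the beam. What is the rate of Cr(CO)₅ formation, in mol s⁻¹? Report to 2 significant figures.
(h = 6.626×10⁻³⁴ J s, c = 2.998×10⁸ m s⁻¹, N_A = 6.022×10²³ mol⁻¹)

Photon energy at 339 nm: hc/λ = (6.626×10⁻³⁴)(2.998×10⁸)/(339×10⁻⁹) = 5.860×10⁻¹⁹ J.
Energy delivered: (11.4 W m⁻²)(7.07×10⁻⁴ m²)(4780 s) = 38.53 J.
Photons incident: 38.53 / 5.860×10⁻¹⁹ = 6.575×10¹⁹, i.e. 6.575×10¹⁹/6.022×10²³ = 1.092×10⁻⁴ mol.
Product formed: 0.68 × 1.092×10⁻⁴ = 7.426×10⁻⁵ mol.
Rate: 7.426×10⁻⁵ / 4780 s = 1.6×10⁻⁸ mol s⁻¹.

1.6×10⁻⁸ mol s⁻¹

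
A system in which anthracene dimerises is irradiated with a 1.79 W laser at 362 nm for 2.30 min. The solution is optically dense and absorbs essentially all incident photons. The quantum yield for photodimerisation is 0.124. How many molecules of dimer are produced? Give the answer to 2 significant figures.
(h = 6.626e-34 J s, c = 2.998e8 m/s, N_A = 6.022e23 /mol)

5.6e19 molecules

Photon energy at 362 nm: hc/λ = (6.626e-34)(2.998e8)/(362e-9) = 5.487e-19 J.
Energy delivered: (1.79 W)(138 s) = 247.0 J.
Photons incident: 247.0 / 5.487e-19 = 4.502e20, i.e. 4.502e20/6.022e23 = 7.476e-4 mol.
Product: Φ × n_abs = 0.124 × 7.476e-4 = 9.270e-5 mol.
As a count: 9.270e-5 × 6.022e23 = 5.6e19.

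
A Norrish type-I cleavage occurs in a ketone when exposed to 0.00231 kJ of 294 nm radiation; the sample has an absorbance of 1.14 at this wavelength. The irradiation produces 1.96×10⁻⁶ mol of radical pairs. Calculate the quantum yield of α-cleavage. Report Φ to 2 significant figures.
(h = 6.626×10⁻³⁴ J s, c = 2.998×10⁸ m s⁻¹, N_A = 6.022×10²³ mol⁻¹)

Photon energy at 294 nm: hc/λ = (6.626×10⁻³⁴)(2.998×10⁸)/(294×10⁻⁹) = 6.757×10⁻¹⁹ J.
Incident energy: 0.00231 kJ = 2.31 J.
Photons incident: 2.31 / 6.757×10⁻¹⁹ = 3.419×10¹⁸, i.e. 3.419×10¹⁸/6.022×10²³ = 5.678×10⁻⁶ mol.
Fraction absorbed: 1 − 10^(−1.14) = 0.9276.
Photons absorbed: 0.9276 × 5.678×10⁻⁶ = 5.267×10⁻⁶ mol.
Φ = 1.96×10⁻⁶ mol / 5.267×10⁻⁶ mol photons = 0.37.

Φ = 0.37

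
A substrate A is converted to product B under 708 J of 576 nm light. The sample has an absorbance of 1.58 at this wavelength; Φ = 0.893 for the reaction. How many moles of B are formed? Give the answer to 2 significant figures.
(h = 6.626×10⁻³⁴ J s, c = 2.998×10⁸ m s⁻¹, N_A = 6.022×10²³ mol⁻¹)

0.0030 mol

Photon energy at 576 nm: hc/λ = (6.626×10⁻³⁴)(2.998×10⁸)/(576×10⁻⁹) = 3.449×10⁻¹⁹ J.
Photons incident: 708 / 3.449×10⁻¹⁹ = 2.053×10²¹, i.e. 2.053×10²¹/6.022×10²³ = 0.003409 mol.
Fraction absorbed: 1 − 10^(−1.58) = 0.9737.
Photons absorbed: 0.9737 × 0.003409 = 0.003319 mol.
Product: Φ × n_abs = 0.893 × 0.003319 = 0.002964 mol.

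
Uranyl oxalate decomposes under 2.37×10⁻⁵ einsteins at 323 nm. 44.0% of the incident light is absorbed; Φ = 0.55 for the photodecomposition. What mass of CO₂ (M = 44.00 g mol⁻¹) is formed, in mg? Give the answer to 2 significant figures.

0.25 mg

Photons absorbed: 0.440 × 2.37×10⁻⁵ = 1.043×10⁻⁵ mol.
Product: Φ × n_abs = 0.55 × 1.043×10⁻⁵ = 5.737×10⁻⁶ mol.
Mass: 5.737×10⁻⁶ × 44.00 = 2.524×10⁻⁴ g = 0.25 mg.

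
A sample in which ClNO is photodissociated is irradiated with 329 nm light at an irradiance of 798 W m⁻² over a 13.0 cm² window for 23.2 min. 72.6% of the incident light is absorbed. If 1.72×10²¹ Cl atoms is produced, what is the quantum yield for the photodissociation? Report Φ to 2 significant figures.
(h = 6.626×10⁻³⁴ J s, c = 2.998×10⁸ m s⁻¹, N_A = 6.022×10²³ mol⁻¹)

Φ = 0.99

Product: 1.72×10²¹ / 6.022×10²³ = 0.002856 mol.
Photon energy at 329 nm: hc/λ = (6.626×10⁻³⁴)(2.998×10⁸)/(329×10⁻⁹) = 6.038×10⁻¹⁹ J.
Energy delivered: (798 W m⁻²)(13.0×10⁻⁴ m²)(1392 s) = 1444 J.
Photons incident: 1444 / 6.038×10⁻¹⁹ = 2.392×10²¹, i.e. 2.392×10²¹/6.022×10²³ = 0.003972 mol.
Photons absorbed: 0.726 × 0.003972 = 0.002884 mol.
Φ = 0.002856 mol / 0.002884 mol photons = 0.99.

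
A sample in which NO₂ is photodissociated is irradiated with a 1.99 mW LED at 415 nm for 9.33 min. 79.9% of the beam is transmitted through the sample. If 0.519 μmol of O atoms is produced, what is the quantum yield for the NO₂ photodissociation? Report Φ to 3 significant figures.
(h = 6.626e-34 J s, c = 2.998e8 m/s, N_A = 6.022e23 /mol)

Product: 0.519 μmol = 5.19e-7 mol.
Photon energy at 415 nm: hc/λ = (6.626e-34)(2.998e8)/(415e-9) = 4.787e-19 J.
Energy delivered: (1.99 mW)(559.8 s) = 1.114 J.
Photons incident: 1.114 / 4.787e-19 = 2.327e18, i.e. 2.327e18/6.022e23 = 3.864e-6 mol.
Fraction absorbed: 1 − 79.9/100 = 0.2010.
Photons absorbed: 0.2010 × 3.864e-6 = 7.767e-7 mol.
Φ = 5.19e-7 mol / 7.767e-7 mol photons = 0.668.

Φ = 0.668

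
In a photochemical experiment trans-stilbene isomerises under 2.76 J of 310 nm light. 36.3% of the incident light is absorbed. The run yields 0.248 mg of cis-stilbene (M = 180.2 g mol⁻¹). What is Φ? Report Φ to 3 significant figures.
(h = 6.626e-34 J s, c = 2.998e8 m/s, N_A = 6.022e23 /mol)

Product: 0.248 mg / 180.2 g mol⁻¹ = 1.376e-6 mol.
Photon energy at 310 nm: hc/λ = (6.626e-34)(2.998e8)/(310e-9) = 6.408e-19 J.
Photons incident: 2.76 / 6.408e-19 = 4.307e18, i.e. 4.307e18/6.022e23 = 7.152e-6 mol.
Photons absorbed: 0.363 × 7.152e-6 = 2.596e-6 mol.
Φ = 1.376e-6 mol / 2.596e-6 mol photons = 0.530.

Φ = 0.530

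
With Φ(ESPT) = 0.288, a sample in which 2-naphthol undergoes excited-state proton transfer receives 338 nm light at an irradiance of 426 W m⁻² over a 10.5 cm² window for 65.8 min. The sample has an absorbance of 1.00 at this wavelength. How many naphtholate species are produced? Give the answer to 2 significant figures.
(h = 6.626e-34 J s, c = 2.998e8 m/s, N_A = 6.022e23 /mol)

Photon energy at 338 nm: hc/λ = (6.626e-34)(2.998e8)/(338e-9) = 5.877e-19 J.
Energy delivered: (426 W m⁻²)(10.5e-4 m²)(3948 s) = 1766 J.
Photons incident: 1766 / 5.877e-19 = 3.005e21, i.e. 3.005e21/6.022e23 = 0.004990 mol.
Fraction absorbed: 1 − 10^(−1.00) = 0.9000.
Photons absorbed: 0.9000 × 0.004990 = 0.004491 mol.
Product: Φ × n_abs = 0.288 × 0.004491 = 0.001293 mol.
As a count: 0.001293 × 6.022e23 = 7.8e20.

7.8e20 species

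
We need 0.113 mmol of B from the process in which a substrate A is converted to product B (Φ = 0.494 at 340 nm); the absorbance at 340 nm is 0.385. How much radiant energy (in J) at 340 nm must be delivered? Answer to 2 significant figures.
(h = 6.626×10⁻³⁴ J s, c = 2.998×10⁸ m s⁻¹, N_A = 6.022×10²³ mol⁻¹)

140 J

Product: 0.113 mmol = 1.13×10⁻⁴ mol.
Photons that must be absorbed: 1.13×10⁻⁴ / 0.494 = 2.287×10⁻⁴ mol.
Fraction absorbed: 1 − 10^(−0.385) = 0.5879.
Incident photons needed: 2.287×10⁻⁴ / 0.5879 = 3.890×10⁻⁴ mol.
Photon energy: hc/λ = 5.843×10⁻¹⁹ J; per mole, 3.519×10⁵ J mol⁻¹.
Energy required: 3.890×10⁻⁴ × 3.519×10⁵ = 140 J.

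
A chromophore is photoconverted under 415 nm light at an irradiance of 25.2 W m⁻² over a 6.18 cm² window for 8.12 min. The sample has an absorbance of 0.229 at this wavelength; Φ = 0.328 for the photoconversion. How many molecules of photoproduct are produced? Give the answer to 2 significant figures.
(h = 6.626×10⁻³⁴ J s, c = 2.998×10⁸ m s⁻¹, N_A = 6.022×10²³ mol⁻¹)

Photon energy at 415 nm: hc/λ = (6.626×10⁻³⁴)(2.998×10⁸)/(415×10⁻⁹) = 4.787×10⁻¹⁹ J.
Energy delivered: (25.2 W m⁻²)(6.18×10⁻⁴ m²)(487.2 s) = 7.587 J.
Photons incident: 7.587 / 4.787×10⁻¹⁹ = 1.585×10¹⁹, i.e. 1.585×10¹⁹/6.022×10²³ = 2.632×10⁻⁵ mol.
Fraction absorbed: 1 − 10^(−0.229) = 0.4098.
Photons absorbed: 0.4098 × 2.632×10⁻⁵ = 1.079×10⁻⁵ mol.
Product: Φ × n_abs = 0.328 × 1.079×10⁻⁵ = 3.539×10⁻⁶ mol.
As a count: 3.539×10⁻⁶ × 6.022×10²³ = 2.1×10¹⁸.

2.1×10¹⁸ molecules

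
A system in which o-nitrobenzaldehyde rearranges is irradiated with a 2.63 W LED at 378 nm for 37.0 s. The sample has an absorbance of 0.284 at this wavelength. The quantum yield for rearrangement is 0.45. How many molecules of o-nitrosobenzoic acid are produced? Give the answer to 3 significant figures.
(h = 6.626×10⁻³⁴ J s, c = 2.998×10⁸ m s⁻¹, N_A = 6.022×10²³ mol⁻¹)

Photon energy at 378 nm: hc/λ = (6.626×10⁻³⁴)(2.998×10⁸)/(378×10⁻⁹) = 5.255×10⁻¹⁹ J.
Energy delivered: (2.63 W)(37 s) = 97.31 J.
Photons incident: 97.31 / 5.255×10⁻¹⁹ = 1.852×10²⁰, i.e. 1.852×10²⁰/6.022×10²³ = 3.075×10⁻⁴ mol.
Fraction absorbed: 1 − 10^(−0.284) = 0.4800.
Photons absorbed: 0.4800 × 3.075×10⁻⁴ = 1.476×10⁻⁴ mol.
Product: Φ × n_abs = 0.45 × 1.476×10⁻⁴ = 6.642×10⁻⁵ mol.
As a count: 6.642×10⁻⁵ × 6.022×10²³ = 4.00×10¹⁹.

4.00×10¹⁹ molecules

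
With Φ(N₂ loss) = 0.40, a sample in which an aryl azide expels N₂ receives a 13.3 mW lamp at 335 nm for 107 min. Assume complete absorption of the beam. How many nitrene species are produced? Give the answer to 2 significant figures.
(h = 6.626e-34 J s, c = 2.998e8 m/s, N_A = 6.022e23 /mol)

5.8e19 species

Photon energy at 335 nm: hc/λ = (6.626e-34)(2.998e8)/(335e-9) = 5.930e-19 J.
Energy delivered: (13.3 mW)(6420 s) = 85.39 J.
Photons incident: 85.39 / 5.930e-19 = 1.440e20, i.e. 1.440e20/6.022e23 = 2.391e-4 mol.
Product: Φ × n_abs = 0.40 × 2.391e-4 = 9.564e-5 mol.
As a count: 9.564e-5 × 6.022e23 = 5.8e19.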